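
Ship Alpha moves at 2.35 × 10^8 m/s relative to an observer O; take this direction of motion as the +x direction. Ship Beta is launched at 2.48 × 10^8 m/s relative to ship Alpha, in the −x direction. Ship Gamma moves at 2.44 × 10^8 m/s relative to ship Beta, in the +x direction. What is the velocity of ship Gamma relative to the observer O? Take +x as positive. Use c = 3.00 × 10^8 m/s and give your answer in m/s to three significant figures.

Apply u = (u' + v)/(1 + u'v/c²) successively, working outward toward the observer O.
(Dividing each given speed by c = 3.00 × 10^8 m/s to work in units of c.)
Start: velocity of ship Alpha relative to the observer O = 0.7833c.
Compose with ship Beta (u' = -0.827 in ship Alpha frame): u_1 = (-0.827 + 0.783) / (1 + (-0.827)·0.783) = -0.0433/0.3524 = -0.1230.
Compose with ship Gamma (u' = 0.813 in ship Beta frame): u_2 = (0.813 + (-0.123)) / (1 + 0.813·(-0.123)) = 0.6904/0.9000 = 0.7671.
So u = 0.7671 × 3.00 × 10^8 m/s.

+2.30 × 10^8 m/s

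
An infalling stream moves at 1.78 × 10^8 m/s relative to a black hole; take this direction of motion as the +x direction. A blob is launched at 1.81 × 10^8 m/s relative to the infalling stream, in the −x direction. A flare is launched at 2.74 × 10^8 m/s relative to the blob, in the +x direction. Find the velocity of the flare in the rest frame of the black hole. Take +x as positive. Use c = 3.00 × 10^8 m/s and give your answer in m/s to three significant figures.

Apply u = (u' + v)/(1 + u'v/c²) successively, working outward toward the black hole.
(Dividing each given speed by c = 3.00 × 10^8 m/s to work in units of c.)
Start: velocity of the infalling stream relative to the black hole = 0.5933c.
Compose with the blob (u' = -0.603 in the infalling stream frame): u_1 = (-0.603 + 0.593) / (1 + (-0.603)·0.593) = -0.0100/0.6420 = -0.0156.
Compose with the flare (u' = 0.913 in the blob frame): u_2 = (0.913 + (-0.016)) / (1 + 0.913·(-0.016)) = 0.8978/0.9858 = 0.9107.
So u = 0.9107 × 3.00 × 10^8 m/s.

+2.73 × 10^8 m/s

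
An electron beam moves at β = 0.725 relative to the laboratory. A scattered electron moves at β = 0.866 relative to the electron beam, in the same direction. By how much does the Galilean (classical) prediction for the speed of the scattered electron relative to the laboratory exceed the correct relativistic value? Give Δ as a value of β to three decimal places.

Δ = 0.614

Galilean: u_cl = 0.866 + 0.725 = 1.5910.
Relativistic: u_rel = (0.866 + 0.725) / (1 + 0.866·0.725) = 1.5910/1.6279 = 0.9774.
Δ = 1.5910 − 0.9774 = 0.6136.
(The classical prediction exceeds c; the relativistic result does not.)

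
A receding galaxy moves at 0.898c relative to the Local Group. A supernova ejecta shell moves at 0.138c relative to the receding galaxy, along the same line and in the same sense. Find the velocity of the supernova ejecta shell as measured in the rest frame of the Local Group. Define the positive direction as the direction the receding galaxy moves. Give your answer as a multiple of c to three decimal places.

0.922c

With v = 0.898 and u' = 0.138 (in units of c),
u = (u' + v)/(1 + u'v/c²):
u = (0.138 + 0.898) / (1 + 0.138·0.898) = 1.0360/1.1239 = 0.9218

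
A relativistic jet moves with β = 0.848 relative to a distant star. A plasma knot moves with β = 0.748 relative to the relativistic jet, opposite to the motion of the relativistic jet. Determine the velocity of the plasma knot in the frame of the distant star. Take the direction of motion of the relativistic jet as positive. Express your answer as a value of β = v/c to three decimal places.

β = +0.273

With v = 0.848 and u' = -0.748 (in units of c),
u = (u' + v)/(1 + u'v/c²):
u = (-0.748 + 0.848) / (1 + (-0.748)·0.848) = 0.1000/0.3657 = 0.2735
(Galilean addition would give +0.100c.)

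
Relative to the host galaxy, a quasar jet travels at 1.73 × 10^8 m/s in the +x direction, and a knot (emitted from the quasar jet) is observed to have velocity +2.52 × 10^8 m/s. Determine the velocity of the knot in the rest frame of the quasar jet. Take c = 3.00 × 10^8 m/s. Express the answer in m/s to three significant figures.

+1.53 × 10^8 m/s

v = 0.577c, u = 0.840c.
Invert the composition law: u' = (u − v)/(1 − uv/c²).
u' = (0.840 − 0.577) / (1 − (0.840)(0.577)) = 0.2633/0.5156 = 0.5107.
u' = 0.5107 × 3.00 × 10^8 m/s.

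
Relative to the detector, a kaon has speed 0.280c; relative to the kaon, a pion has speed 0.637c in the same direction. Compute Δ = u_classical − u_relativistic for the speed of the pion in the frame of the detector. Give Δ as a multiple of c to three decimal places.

Δ = 0.139c

Galilean: u_cl = 0.637 + 0.280 = 0.9170.
Relativistic: u_rel = (0.637 + 0.280) / (1 + 0.637·0.280) = 0.9170/1.1784 = 0.7782.
Δ = 0.9170 − 0.7782 = 0.1388.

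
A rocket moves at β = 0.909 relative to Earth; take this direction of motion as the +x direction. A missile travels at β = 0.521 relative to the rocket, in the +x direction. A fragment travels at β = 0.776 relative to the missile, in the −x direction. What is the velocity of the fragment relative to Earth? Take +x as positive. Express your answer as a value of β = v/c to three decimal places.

β = +0.787

Apply u = (u' + v)/(1 + u'v/c²) successively, working outward toward Earth.
Start: velocity of the rocket relative to Earth = 0.9090c.
Compose with the missile (u' = 0.521 in the rocket frame): u_1 = (0.521 + 0.909) / (1 + 0.521·0.909) = 1.4300/1.4736 = 0.9704.
Compose with the fragment (u' = -0.776 in the missile frame): u_2 = (-0.776 + 0.970) / (1 + (-0.776)·0.970) = 0.1944/0.2470 = 0.7873.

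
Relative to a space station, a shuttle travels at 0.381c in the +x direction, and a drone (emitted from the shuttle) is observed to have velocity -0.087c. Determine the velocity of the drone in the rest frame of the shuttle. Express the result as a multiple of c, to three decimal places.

Invert the composition law: u' = (u − v)/(1 − uv/c²).
u' = (-0.087 − 0.381) / (1 − (-0.087)(0.381)) = -0.4680/1.0331 = -0.4530.

-0.453c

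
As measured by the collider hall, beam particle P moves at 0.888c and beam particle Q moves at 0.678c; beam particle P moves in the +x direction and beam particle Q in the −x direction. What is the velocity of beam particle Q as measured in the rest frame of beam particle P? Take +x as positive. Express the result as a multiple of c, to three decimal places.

-0.977c

β_A = 0.888, β_B = -0.678.
Transform to A's frame with the inverse velocity-addition law: u' = (u − v)/(1 − uv/c²), taking u = β_B and v = β_A.
u' = (-0.678 − 0.888) / (1 − (0.888)(-0.678)) = -1.5660/1.6021 = -0.9775.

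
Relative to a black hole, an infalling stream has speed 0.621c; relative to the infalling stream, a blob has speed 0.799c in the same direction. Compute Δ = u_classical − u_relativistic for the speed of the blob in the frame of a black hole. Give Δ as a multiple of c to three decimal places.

Galilean: u_cl = 0.799 + 0.621 = 1.4200.
Relativistic: u_rel = (0.799 + 0.621) / (1 + 0.799·0.621) = 1.4200/1.4962 = 0.9491.
Δ = 1.4200 − 0.9491 = 0.4709.
(The classical prediction exceeds c; the relativistic result does not.)

Δ = 0.471c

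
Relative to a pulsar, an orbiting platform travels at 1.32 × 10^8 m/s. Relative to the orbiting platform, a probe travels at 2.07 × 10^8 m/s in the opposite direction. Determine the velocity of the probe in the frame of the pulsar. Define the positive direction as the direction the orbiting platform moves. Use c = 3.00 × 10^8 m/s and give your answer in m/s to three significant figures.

In units of c (dividing by 3.00 × 10^8 m/s): v = 0.440, u' = -0.690.
u = (u' + v)/(1 + u'v/c²):
u = (-0.690 + 0.440) / (1 + (-0.690)·0.440) = -0.2500/0.6964 = -0.3590
(Galilean addition would give -0.250c.)
Converting back: u = -0.3590 × 3.00 × 10^8 m/s.

-1.08 × 10^8 m/s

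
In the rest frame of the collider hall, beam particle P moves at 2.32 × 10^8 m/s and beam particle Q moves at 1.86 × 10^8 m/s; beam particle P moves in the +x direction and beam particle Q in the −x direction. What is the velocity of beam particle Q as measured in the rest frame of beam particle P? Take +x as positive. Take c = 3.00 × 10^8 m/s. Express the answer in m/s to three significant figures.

-2.83 × 10^8 m/s

β_A = 0.773, β_B = -0.620 (dividing each by c = 3.00 × 10^8 m/s).
Transform to A's frame with the inverse velocity-addition law: u' = (u − v)/(1 − uv/c²), taking u = β_B and v = β_A.
u' = (-0.620 − 0.773) / (1 − (0.773)(-0.620)) = -1.3933/1.4795 = -0.9418.
u' = -0.9418 × 3.00 × 10^8 m/s.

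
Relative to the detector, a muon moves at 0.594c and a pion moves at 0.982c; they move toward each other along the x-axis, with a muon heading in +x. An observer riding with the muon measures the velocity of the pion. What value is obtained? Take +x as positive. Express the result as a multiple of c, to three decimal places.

-0.995c

β_A = 0.594, β_B = -0.982.
Transform to A's frame with the inverse velocity-addition law: u' = (u − v)/(1 − uv/c²), taking u = β_B and v = β_A.
u' = (-0.982 − 0.594) / (1 − (0.594)(-0.982)) = -1.5760/1.5833 = -0.9954.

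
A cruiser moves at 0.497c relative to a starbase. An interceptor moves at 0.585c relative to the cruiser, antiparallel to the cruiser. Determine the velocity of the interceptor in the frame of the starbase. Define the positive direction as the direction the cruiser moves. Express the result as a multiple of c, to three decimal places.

With v = 0.497 and u' = -0.585 (in units of c),
u = (u' + v)/(1 + u'v/c²):
u = (-0.585 + 0.497) / (1 + (-0.585)·0.497) = -0.0880/0.7093 = -0.1241

-0.124c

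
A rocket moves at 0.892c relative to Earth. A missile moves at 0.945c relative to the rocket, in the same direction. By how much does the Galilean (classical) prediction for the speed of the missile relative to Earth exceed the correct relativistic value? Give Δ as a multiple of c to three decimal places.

Δ = 0.840c

Galilean: u_cl = 0.945 + 0.892 = 1.8370.
Relativistic: u_rel = (0.945 + 0.892) / (1 + 0.945·0.892) = 1.8370/1.8429 = 0.9968.
Δ = 1.8370 − 0.9968 = 0.8402.
(The classical prediction exceeds c; the relativistic result does not.)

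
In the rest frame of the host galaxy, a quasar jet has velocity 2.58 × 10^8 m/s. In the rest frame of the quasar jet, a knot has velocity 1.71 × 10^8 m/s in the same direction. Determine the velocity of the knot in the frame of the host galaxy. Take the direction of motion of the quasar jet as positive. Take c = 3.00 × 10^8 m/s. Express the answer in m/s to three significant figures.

2.88 × 10^8 m/s

In units of c (dividing by 3.00 × 10^8 m/s): v = 0.860, u' = 0.570.
u = (u' + v)/(1 + u'v/c²):
u = (0.570 + 0.860) / (1 + 0.570·0.860) = 1.4300/1.4902 = 0.9596
Converting back: u = 0.9596 × 3.00 × 10^8 m/s.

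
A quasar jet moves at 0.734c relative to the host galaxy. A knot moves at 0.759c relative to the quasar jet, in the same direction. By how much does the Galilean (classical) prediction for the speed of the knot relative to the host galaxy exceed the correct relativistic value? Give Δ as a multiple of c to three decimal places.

Δ = 0.534c

Galilean: u_cl = 0.759 + 0.734 = 1.4930.
Relativistic: u_rel = (0.759 + 0.734) / (1 + 0.759·0.734) = 1.4930/1.5571 = 0.9588.
Δ = 1.4930 − 0.9588 = 0.5342.
(The classical prediction exceeds c; the relativistic result does not.)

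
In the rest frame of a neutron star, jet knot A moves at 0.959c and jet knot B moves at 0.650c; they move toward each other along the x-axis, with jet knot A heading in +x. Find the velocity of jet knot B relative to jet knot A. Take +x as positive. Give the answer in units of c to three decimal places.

-0.991c

β_A = 0.959, β_B = -0.650.
Transform to A's frame with the inverse velocity-addition law: u' = (u − v)/(1 − uv/c²), taking u = β_B and v = β_A.
u' = (-0.650 − 0.959) / (1 − (0.959)(-0.650)) = -1.6090/1.6234 = -0.9912.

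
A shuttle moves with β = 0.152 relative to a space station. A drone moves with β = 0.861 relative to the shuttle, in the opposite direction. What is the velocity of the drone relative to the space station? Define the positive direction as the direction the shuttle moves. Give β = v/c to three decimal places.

With v = 0.152 and u' = -0.861 (in units of c),
u = (u' + v)/(1 + u'v/c²):
u = (-0.861 + 0.152) / (1 + (-0.861)·0.152) = -0.7090/0.8691 = -0.8158

β = -0.816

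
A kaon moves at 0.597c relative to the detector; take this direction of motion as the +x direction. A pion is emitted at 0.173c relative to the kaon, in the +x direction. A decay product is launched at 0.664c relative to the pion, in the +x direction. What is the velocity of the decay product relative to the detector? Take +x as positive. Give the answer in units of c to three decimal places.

Apply u = (u' + v)/(1 + u'v/c²) successively, working outward toward the detector.
Start: velocity of the kaon relative to the detector = 0.5970c.
Compose with the pion (u' = 0.173 in the kaon frame): u_1 = (0.173 + 0.597) / (1 + 0.173·0.597) = 0.7700/1.1033 = 0.6979.
Compose with the decay product (u' = 0.664 in the pion frame): u_2 = (0.664 + 0.698) / (1 + 0.664·0.698) = 1.3619/1.4634 = 0.9306.

0.931c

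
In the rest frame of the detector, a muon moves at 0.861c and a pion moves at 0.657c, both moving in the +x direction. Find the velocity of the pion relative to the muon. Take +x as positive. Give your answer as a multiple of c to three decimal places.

β_A = 0.861, β_B = 0.657.
Transform to A's frame with the inverse velocity-addition law: u' = (u − v)/(1 − uv/c²), taking u = β_B and v = β_A.
u' = (0.657 − 0.861) / (1 − (0.861)(0.657)) = -0.2040/0.4343 = -0.4697.

-0.470c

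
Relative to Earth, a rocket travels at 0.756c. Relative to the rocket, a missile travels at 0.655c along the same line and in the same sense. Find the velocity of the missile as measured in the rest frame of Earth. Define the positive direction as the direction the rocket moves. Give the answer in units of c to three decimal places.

0.944c

With v = 0.756 and u' = 0.655 (in units of c),
u = (u' + v)/(1 + u'v/c²):
u = (0.655 + 0.756) / (1 + 0.655·0.756) = 1.4110/1.4952 = 0.9437
(Galilean addition would give +1.411c, exceeding c.)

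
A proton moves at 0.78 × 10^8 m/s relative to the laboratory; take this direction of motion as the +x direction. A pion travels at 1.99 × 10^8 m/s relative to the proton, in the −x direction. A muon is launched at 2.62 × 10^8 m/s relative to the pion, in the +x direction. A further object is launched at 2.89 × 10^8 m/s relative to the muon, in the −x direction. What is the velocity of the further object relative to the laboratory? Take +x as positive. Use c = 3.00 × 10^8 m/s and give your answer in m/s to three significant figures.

-2.48 × 10^8 m/s

Apply u = (u' + v)/(1 + u'v/c²) successively, working outward toward the laboratory.
(Dividing each given speed by c = 3.00 × 10^8 m/s to work in units of c.)
Start: velocity of the proton relative to the laboratory = 0.2600c.
Compose with the pion (u' = -0.663 in the proton frame): u_1 = (-0.663 + 0.260) / (1 + (-0.663)·0.260) = -0.4033/0.8275 = -0.4874.
Compose with the muon (u' = 0.873 in the pion frame): u_2 = (0.873 + (-0.487)) / (1 + 0.873·(-0.487)) = 0.3859/0.5743 = 0.6720.
Compose with the further object (u' = -0.963 in the muon frame): u_3 = (-0.963 + 0.672) / (1 + (-0.963)·0.672) = -0.2914/0.3527 = -0.8262.
So u = -0.8262 × 3.00 × 10^8 m/s.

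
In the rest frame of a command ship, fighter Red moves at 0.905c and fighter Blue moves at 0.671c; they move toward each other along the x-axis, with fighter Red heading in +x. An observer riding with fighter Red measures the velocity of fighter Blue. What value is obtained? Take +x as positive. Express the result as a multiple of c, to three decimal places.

β_A = 0.905, β_B = -0.671.
Transform to A's frame with the inverse velocity-addition law: u' = (u − v)/(1 − uv/c²), taking u = β_B and v = β_A.
u' = (-0.671 − 0.905) / (1 − (0.905)(-0.671)) = -1.5760/1.6073 = -0.9806.

-0.981c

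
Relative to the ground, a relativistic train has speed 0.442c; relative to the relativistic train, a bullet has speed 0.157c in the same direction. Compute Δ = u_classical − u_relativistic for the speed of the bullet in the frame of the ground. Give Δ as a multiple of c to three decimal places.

Galilean: u_cl = 0.157 + 0.442 = 0.5990.
Relativistic: u_rel = (0.157 + 0.442) / (1 + 0.157·0.442) = 0.5990/1.0694 = 0.5601.
Δ = 0.5990 − 0.5601 = 0.0389.

Δ = 0.039c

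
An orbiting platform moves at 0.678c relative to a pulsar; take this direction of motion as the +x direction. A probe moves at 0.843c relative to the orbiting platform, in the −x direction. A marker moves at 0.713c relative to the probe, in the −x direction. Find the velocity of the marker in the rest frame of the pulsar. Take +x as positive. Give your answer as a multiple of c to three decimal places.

-0.862c

Apply u = (u' + v)/(1 + u'v/c²) successively, working outward toward the pulsar.
Start: velocity of the orbiting platform relative to the pulsar = 0.6780c.
Compose with the probe (u' = -0.843 in the orbiting platform frame): u_1 = (-0.843 + 0.678) / (1 + (-0.843)·0.678) = -0.1650/0.4284 = -0.3851.
Compose with the marker (u' = -0.713 in the probe frame): u_2 = (-0.713 + (-0.385)) / (1 + (-0.713)·(-0.385)) = -1.0981/1.2746 = -0.8615.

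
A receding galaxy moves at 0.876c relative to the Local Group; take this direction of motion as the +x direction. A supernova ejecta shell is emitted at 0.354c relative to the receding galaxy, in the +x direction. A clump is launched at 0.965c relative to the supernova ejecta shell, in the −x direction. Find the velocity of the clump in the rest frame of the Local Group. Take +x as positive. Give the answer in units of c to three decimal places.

Apply u = (u' + v)/(1 + u'v/c²) successively, working outward toward the Local Group.
Start: velocity of the receding galaxy relative to the Local Group = 0.8760c.
Compose with the supernova ejecta shell (u' = 0.354 in the receding galaxy frame): u_1 = (0.354 + 0.876) / (1 + 0.354·0.876) = 1.2300/1.3101 = 0.9389.
Compose with the clump (u' = -0.965 in the supernova ejecta shell frame): u_2 = (-0.965 + 0.939) / (1 + (-0.965)·0.939) = -0.0261/0.0940 = -0.2781.

-0.278c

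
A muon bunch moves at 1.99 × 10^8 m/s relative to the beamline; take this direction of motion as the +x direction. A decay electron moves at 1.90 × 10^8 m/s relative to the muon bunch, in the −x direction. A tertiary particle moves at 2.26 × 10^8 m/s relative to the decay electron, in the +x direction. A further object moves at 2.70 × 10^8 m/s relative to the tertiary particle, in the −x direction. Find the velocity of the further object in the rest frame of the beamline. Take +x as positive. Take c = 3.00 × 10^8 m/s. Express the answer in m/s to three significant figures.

-1.24 × 10^8 m/s

Apply u = (u' + v)/(1 + u'v/c²) successively, working outward toward the beamline.
(Dividing each given speed by c = 3.00 × 10^8 m/s to work in units of c.)
Start: velocity of the muon bunch relative to the beamline = 0.6633c.
Compose with the decay electron (u' = -0.633 in the muon bunch frame): u_1 = (-0.633 + 0.663) / (1 + (-0.633)·0.663) = 0.0300/0.5799 = 0.0517.
Compose with the tertiary particle (u' = 0.753 in the decay electron frame): u_2 = (0.753 + 0.052) / (1 + 0.753·0.052) = 0.8051/1.0390 = 0.7749.
Compose with the further object (u' = -0.900 in the tertiary particle frame): u_3 = (-0.900 + 0.775) / (1 + (-0.900)·0.775) = -0.1251/0.3026 = -0.4135.
So u = -0.4135 × 3.00 × 10^8 m/s.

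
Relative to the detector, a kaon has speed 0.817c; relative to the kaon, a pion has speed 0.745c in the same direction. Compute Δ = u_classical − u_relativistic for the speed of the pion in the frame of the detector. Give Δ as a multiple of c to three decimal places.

Galilean: u_cl = 0.745 + 0.817 = 1.5620.
Relativistic: u_rel = (0.745 + 0.817) / (1 + 0.745·0.817) = 1.5620/1.6087 = 0.9710.
Δ = 1.5620 − 0.9710 = 0.5910.
(The classical prediction exceeds c; the relativistic result does not.)

Δ = 0.591c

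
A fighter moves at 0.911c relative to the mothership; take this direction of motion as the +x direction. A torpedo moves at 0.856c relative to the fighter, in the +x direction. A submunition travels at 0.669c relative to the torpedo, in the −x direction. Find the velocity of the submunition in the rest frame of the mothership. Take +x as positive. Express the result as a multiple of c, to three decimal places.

Apply u = (u' + v)/(1 + u'v/c²) successively, working outward toward the mothership.
Start: velocity of the fighter relative to the mothership = 0.9110c.
Compose with the torpedo (u' = 0.856 in the fighter frame): u_1 = (0.856 + 0.911) / (1 + 0.856·0.911) = 1.7670/1.7798 = 0.9928.
Compose with the submunition (u' = -0.669 in the torpedo frame): u_2 = (-0.669 + 0.993) / (1 + (-0.669)·0.993) = 0.3238/0.3358 = 0.9642.

+0.964c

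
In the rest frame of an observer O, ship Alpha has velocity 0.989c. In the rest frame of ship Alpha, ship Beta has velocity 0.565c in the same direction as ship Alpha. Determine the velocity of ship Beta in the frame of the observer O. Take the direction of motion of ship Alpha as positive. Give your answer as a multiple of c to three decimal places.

With v = 0.989 and u' = 0.565 (in units of c),
u = (u' + v)/(1 + u'v/c²):
u = (0.565 + 0.989) / (1 + 0.565·0.989) = 1.5540/1.5588 = 0.9969
(Galilean addition would give +1.554c, exceeding c.)

0.997c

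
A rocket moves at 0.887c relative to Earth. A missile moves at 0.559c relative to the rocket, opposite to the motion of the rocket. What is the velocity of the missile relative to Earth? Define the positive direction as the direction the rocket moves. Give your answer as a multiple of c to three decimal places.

With v = 0.887 and u' = -0.559 (in units of c),
u = (u' + v)/(1 + u'v/c²):
u = (-0.559 + 0.887) / (1 + (-0.559)·0.887) = 0.3280/0.5042 = 0.6506
(Galilean addition would give +0.328c.)

+0.651c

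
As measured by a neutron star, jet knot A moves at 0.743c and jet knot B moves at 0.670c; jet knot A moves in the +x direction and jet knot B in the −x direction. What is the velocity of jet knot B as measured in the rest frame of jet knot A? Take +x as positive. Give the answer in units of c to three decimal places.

-0.943c

β_A = 0.743, β_B = -0.670.
Transform to A's frame with the inverse velocity-addition law: u' = (u − v)/(1 − uv/c²), taking u = β_B and v = β_A.
u' = (-0.670 − 0.743) / (1 − (0.743)(-0.670)) = -1.4130/1.4978 = -0.9434.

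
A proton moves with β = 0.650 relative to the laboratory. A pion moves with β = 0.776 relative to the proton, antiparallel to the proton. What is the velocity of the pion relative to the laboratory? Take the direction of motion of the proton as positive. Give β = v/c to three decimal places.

β = -0.254

With v = 0.650 and u' = -0.776 (in units of c),
u = (u' + v)/(1 + u'v/c²):
u = (-0.776 + 0.650) / (1 + (-0.776)·0.650) = -0.1260/0.4956 = -0.2542
(Galilean addition would give -0.126c.)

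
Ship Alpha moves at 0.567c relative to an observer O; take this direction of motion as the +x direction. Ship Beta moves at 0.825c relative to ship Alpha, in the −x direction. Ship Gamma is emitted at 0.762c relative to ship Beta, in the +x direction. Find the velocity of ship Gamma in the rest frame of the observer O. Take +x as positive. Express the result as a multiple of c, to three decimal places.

Apply u = (u' + v)/(1 + u'v/c²) successively, working outward toward the observer O.
Start: velocity of ship Alpha relative to the observer O = 0.5670c.
Compose with ship Beta (u' = -0.825 in ship Alpha frame): u_1 = (-0.825 + 0.567) / (1 + (-0.825)·0.567) = -0.2580/0.5322 = -0.4848.
Compose with ship Gamma (u' = 0.762 in ship Beta frame): u_2 = (0.762 + (-0.485)) / (1 + 0.762·(-0.485)) = 0.2772/0.6306 = 0.4396.

+0.440c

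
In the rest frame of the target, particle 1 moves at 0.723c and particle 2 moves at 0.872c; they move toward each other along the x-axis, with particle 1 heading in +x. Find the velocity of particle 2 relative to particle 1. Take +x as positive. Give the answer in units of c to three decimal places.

β_A = 0.723, β_B = -0.872.
Transform to A's frame with the inverse velocity-addition law: u' = (u − v)/(1 − uv/c²), taking u = β_B and v = β_A.
u' = (-0.872 − 0.723) / (1 − (0.723)(-0.872)) = -1.5950/1.6305 = -0.9783.

-0.978c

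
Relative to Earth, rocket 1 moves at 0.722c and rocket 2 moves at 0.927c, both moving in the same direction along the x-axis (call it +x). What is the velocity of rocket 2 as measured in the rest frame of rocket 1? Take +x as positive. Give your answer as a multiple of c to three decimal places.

β_A = 0.722, β_B = 0.927.
Transform to A's frame with the inverse velocity-addition law: u' = (u − v)/(1 − uv/c²), taking u = β_B and v = β_A.
u' = (0.927 − 0.722) / (1 − (0.722)(0.927)) = 0.2050/0.3307 = 0.6199.

+0.620c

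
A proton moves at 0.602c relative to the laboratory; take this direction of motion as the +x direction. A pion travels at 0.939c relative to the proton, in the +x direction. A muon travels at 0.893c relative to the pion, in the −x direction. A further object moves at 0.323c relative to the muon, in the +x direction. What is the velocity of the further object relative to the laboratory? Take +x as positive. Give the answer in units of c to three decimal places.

+0.868c

Apply u = (u' + v)/(1 + u'v/c²) successively, working outward toward the laboratory.
Start: velocity of the proton relative to the laboratory = 0.6020c.
Compose with the pion (u' = 0.939 in the proton frame): u_1 = (0.939 + 0.602) / (1 + 0.939·0.602) = 1.5410/1.5653 = 0.9845.
Compose with the muon (u' = -0.893 in the pion frame): u_2 = (-0.893 + 0.984) / (1 + (-0.893)·0.984) = 0.0915/0.1209 = 0.7570.
Compose with the further object (u' = 0.323 in the muon frame): u_3 = (0.323 + 0.757) / (1 + 0.323·0.757) = 1.0800/1.2445 = 0.8678.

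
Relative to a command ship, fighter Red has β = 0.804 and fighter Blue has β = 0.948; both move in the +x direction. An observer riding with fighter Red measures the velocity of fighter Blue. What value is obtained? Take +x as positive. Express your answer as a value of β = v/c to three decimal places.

β_A = 0.804, β_B = 0.948.
Transform to A's frame with the inverse velocity-addition law: u' = (u − v)/(1 − uv/c²), taking u = β_B and v = β_A.
u' = (0.948 − 0.804) / (1 − (0.804)(0.948)) = 0.1440/0.2378 = 0.6055.

β = +0.606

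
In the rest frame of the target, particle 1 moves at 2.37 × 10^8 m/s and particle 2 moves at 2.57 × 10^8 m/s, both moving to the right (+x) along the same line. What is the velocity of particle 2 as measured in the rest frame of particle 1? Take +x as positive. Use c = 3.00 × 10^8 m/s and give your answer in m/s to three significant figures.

β_A = 0.790, β_B = 0.857 (dividing each by c = 3.00 × 10^8 m/s).
Transform to A's frame with the inverse velocity-addition law: u' = (u − v)/(1 − uv/c²), taking u = β_B and v = β_A.
u' = (0.857 − 0.790) / (1 − (0.790)(0.857)) = 0.0667/0.3232 = 0.2062.
u' = 0.2062 × 3.00 × 10^8 m/s.

+6.19 × 10^7 m/s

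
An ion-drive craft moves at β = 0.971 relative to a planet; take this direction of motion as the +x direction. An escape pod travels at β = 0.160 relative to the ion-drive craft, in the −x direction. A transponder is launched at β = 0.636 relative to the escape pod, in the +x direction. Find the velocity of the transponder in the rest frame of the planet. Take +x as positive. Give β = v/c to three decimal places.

β = +0.991

Apply u = (u' + v)/(1 + u'v/c²) successively, working outward toward the planet.
Start: velocity of the ion-drive craft relative to the planet = 0.9710c.
Compose with the escape pod (u' = -0.160 in the ion-drive craft frame): u_1 = (-0.160 + 0.971) / (1 + (-0.160)·0.971) = 0.8110/0.8446 = 0.9602.
Compose with the transponder (u' = 0.636 in the escape pod frame): u_2 = (0.636 + 0.960) / (1 + 0.636·0.960) = 1.5962/1.6107 = 0.9910.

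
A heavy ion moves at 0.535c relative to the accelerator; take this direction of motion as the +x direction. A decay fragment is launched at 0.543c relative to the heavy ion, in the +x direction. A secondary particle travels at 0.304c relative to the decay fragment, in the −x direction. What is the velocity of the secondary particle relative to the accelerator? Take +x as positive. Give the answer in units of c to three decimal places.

+0.712c

Apply u = (u' + v)/(1 + u'v/c²) successively, working outward toward the accelerator.
Start: velocity of the heavy ion relative to the accelerator = 0.5350c.
Compose with the decay fragment (u' = 0.543 in the heavy ion frame): u_1 = (0.543 + 0.535) / (1 + 0.543·0.535) = 1.0780/1.2905 = 0.8353.
Compose with the secondary particle (u' = -0.304 in the decay fragment frame): u_2 = (-0.304 + 0.835) / (1 + (-0.304)·0.835) = 0.5313/0.7461 = 0.7122.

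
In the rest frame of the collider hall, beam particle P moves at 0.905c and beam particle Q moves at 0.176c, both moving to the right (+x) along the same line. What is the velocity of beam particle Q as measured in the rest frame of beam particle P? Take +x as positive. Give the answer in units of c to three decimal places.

-0.867c

β_A = 0.905, β_B = 0.176.
Transform to A's frame with the inverse velocity-addition law: u' = (u − v)/(1 − uv/c²), taking u = β_B and v = β_A.
u' = (0.176 − 0.905) / (1 − (0.905)(0.176)) = -0.7290/0.8407 = -0.8671.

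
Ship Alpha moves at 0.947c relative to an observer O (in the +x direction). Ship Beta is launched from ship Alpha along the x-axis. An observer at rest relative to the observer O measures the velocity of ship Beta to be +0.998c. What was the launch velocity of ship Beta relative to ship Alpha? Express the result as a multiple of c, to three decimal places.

Invert the composition law: u' = (u − v)/(1 − uv/c²).
u' = (0.998 − 0.947) / (1 − (0.998)(0.947)) = 0.0510/0.0549 = 0.9291.

+0.929c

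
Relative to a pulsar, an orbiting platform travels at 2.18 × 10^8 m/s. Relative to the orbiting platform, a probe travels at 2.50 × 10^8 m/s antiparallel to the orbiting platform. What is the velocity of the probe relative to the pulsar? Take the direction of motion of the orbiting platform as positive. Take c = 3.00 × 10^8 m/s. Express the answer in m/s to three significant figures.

-8.11 × 10^7 m/s

In units of c (dividing by 3.00 × 10^8 m/s): v = 0.727, u' = -0.833.
u = (u' + v)/(1 + u'v/c²):
u = (-0.833 + 0.727) / (1 + (-0.833)·0.727) = -0.1067/0.3944 = -0.2704
(Galilean addition would give -0.107c.)
Converting back: u = -0.2704 × 3.00 × 10^8 m/s.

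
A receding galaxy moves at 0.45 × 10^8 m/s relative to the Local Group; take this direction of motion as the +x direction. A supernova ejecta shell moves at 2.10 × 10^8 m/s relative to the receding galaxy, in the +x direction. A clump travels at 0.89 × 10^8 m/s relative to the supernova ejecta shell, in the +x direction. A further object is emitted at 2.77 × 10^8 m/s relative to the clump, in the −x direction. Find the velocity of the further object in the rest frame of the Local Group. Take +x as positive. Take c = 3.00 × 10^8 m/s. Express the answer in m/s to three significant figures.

-8.38 × 10^7 m/s

Apply u = (u' + v)/(1 + u'v/c²) successively, working outward toward the Local Group.
(Dividing each given speed by c = 3.00 × 10^8 m/s to work in units of c.)
Start: velocity of the receding galaxy relative to the Local Group = 0.1500c.
Compose with the supernova ejecta shell (u' = 0.700 in the receding galaxy frame): u_1 = (0.700 + 0.150) / (1 + 0.700·0.150) = 0.8500/1.1050 = 0.7692.
Compose with the clump (u' = 0.297 in the supernova ejecta shell frame): u_2 = (0.297 + 0.769) / (1 + 0.297·0.769) = 1.0659/1.2282 = 0.8678.
Compose with the further object (u' = -0.923 in the clump frame): u_3 = (-0.923 + 0.868) / (1 + (-0.923)·0.868) = -0.0555/0.1987 = -0.2793.
So u = -0.2793 × 3.00 × 10^8 m/s.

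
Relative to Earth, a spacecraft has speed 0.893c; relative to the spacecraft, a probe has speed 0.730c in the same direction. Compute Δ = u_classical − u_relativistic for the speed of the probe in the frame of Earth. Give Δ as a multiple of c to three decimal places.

Galilean: u_cl = 0.730 + 0.893 = 1.6230.
Relativistic: u_rel = (0.730 + 0.893) / (1 + 0.730·0.893) = 1.6230/1.6519 = 0.9825.
Δ = 1.6230 − 0.9825 = 0.6405.
(The classical prediction exceeds c; the relativistic result does not.)

Δ = 0.640c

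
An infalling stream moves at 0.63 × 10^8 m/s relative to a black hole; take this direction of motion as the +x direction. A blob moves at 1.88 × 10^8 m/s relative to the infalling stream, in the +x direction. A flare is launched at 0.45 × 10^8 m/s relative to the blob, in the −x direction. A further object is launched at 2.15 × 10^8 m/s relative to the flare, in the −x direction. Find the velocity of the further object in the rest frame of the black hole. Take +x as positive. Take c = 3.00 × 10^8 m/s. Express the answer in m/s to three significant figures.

Apply u = (u' + v)/(1 + u'v/c²) successively, working outward toward the black hole.
(Dividing each given speed by c = 3.00 × 10^8 m/s to work in units of c.)
Start: velocity of the infalling stream relative to the black hole = 0.2100c.
Compose with the blob (u' = 0.627 in the infalling stream frame): u_1 = (0.627 + 0.210) / (1 + 0.627·0.210) = 0.8367/1.1316 = 0.7394.
Compose with the flare (u' = -0.150 in the blob frame): u_2 = (-0.150 + 0.739) / (1 + (-0.150)·0.739) = 0.5894/0.8891 = 0.6629.
Compose with the further object (u' = -0.717 in the flare frame): u_3 = (-0.717 + 0.663) / (1 + (-0.717)·0.663) = -0.0538/0.5249 = -0.1025.
So u = -0.1025 × 3.00 × 10^8 m/s.

-3.07 × 10^7 m/s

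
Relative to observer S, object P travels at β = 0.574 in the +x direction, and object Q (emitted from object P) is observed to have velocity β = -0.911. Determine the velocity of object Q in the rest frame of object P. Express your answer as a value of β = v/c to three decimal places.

β = -0.975

Invert the composition law: u' = (u − v)/(1 − uv/c²).
u' = (-0.911 − 0.574) / (1 − (-0.911)(0.574)) = -1.4850/1.5229 = -0.9751.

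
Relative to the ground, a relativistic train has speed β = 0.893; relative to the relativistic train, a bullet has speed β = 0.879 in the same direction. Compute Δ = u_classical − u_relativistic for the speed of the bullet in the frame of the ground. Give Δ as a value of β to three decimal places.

Δ = 0.779

Galilean: u_cl = 0.879 + 0.893 = 1.7720.
Relativistic: u_rel = (0.879 + 0.893) / (1 + 0.879·0.893) = 1.7720/1.7849 = 0.9927.
Δ = 1.7720 − 0.9927 = 0.7793.
(The classical prediction exceeds c; the relativistic result does not.)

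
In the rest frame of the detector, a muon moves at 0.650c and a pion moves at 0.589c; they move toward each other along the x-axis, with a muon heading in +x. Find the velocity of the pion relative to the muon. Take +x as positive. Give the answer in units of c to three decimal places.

-0.896c

β_A = 0.650, β_B = -0.589.
Transform to A's frame with the inverse velocity-addition law: u' = (u − v)/(1 − uv/c²), taking u = β_B and v = β_A.
u' = (-0.589 − 0.650) / (1 − (0.650)(-0.589)) = -1.2390/1.3828 = -0.8960.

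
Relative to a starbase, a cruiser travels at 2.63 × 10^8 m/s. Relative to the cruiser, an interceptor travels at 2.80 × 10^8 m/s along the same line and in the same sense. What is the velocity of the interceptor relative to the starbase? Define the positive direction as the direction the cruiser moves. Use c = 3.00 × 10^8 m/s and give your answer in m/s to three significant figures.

2.99 × 10^8 m/s

In units of c (dividing by 3.00 × 10^8 m/s): v = 0.877, u' = 0.933.
u = (u' + v)/(1 + u'v/c²):
u = (0.933 + 0.877) / (1 + 0.933·0.877) = 1.8100/1.8182 = 0.9955
(Galilean addition would give +1.810c, exceeding c.)
Converting back: u = 0.9955 × 3.00 × 10^8 m/s.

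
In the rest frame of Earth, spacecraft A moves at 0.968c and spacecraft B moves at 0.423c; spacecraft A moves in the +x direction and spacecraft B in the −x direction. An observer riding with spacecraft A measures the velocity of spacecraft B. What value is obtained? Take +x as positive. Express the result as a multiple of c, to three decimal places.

β_A = 0.968, β_B = -0.423.
Transform to A's frame with the inverse velocity-addition law: u' = (u − v)/(1 − uv/c²), taking u = β_B and v = β_A.
u' = (-0.423 − 0.968) / (1 − (0.968)(-0.423)) = -1.3910/1.4095 = -0.9869.

-0.987c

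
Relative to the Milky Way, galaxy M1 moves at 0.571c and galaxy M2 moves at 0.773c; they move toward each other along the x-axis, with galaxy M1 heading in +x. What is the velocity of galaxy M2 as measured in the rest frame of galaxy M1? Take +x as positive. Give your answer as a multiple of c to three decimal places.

-0.932c

β_A = 0.571, β_B = -0.773.
Transform to A's frame with the inverse velocity-addition law: u' = (u − v)/(1 − uv/c²), taking u = β_B and v = β_A.
u' = (-0.773 − 0.571) / (1 − (0.571)(-0.773)) = -1.3440/1.4414 = -0.9324.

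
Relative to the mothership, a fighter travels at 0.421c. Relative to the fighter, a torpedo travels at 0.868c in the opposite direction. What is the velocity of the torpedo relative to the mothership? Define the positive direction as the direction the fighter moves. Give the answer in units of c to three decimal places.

With v = 0.421 and u' = -0.868 (in units of c),
u = (u' + v)/(1 + u'v/c²):
u = (-0.868 + 0.421) / (1 + (-0.868)·0.421) = -0.4470/0.6346 = -0.7044

-0.704c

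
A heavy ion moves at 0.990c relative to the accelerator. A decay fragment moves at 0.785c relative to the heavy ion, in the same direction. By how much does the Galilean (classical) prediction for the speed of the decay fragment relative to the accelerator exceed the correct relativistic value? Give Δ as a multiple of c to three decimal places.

Galilean: u_cl = 0.785 + 0.990 = 1.7750.
Relativistic: u_rel = (0.785 + 0.990) / (1 + 0.785·0.990) = 1.7750/1.7772 = 0.9988.
Δ = 1.7750 − 0.9988 = 0.7762.
(The classical prediction exceeds c; the relativistic result does not.)

Δ = 0.776c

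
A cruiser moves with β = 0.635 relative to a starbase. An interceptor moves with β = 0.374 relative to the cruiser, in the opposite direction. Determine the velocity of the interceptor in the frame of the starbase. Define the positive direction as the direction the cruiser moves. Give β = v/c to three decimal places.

With v = 0.635 and u' = -0.374 (in units of c),
u = (u' + v)/(1 + u'v/c²):
u = (-0.374 + 0.635) / (1 + (-0.374)·0.635) = 0.2610/0.7625 = 0.3423

β = +0.342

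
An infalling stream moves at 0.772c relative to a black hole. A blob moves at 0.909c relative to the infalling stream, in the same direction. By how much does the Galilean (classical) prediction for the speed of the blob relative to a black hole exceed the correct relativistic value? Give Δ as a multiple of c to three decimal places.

Δ = 0.693c

Galilean: u_cl = 0.909 + 0.772 = 1.6810.
Relativistic: u_rel = (0.909 + 0.772) / (1 + 0.909·0.772) = 1.6810/1.7017 = 0.9878.
Δ = 1.6810 − 0.9878 = 0.6932.
(The classical prediction exceeds c; the relativistic result does not.)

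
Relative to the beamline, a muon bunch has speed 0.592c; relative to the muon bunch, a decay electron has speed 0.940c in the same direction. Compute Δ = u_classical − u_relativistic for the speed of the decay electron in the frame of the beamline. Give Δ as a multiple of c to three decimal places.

Δ = 0.548c

Galilean: u_cl = 0.940 + 0.592 = 1.5320.
Relativistic: u_rel = (0.940 + 0.592) / (1 + 0.940·0.592) = 1.5320/1.5565 = 0.9843.
Δ = 1.5320 − 0.9843 = 0.5477.
(The classical prediction exceeds c; the relativistic result does not.)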